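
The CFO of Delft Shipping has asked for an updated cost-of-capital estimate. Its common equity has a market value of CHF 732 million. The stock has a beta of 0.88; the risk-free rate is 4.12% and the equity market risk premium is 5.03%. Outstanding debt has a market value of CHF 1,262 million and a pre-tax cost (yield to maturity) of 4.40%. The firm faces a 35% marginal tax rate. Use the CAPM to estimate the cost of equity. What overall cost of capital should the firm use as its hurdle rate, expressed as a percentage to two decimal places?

4.95%

Cost of equity via CAPM: Re = 4.12% + 0.88 × 5.03% = 8.5464%.
Total capital V = 732 + 1262 = 1994.
Equity: weight = 732/1994 = 0.3671; cost = 8.5464%.
Debt: weight = 1262/1994 = 0.6329; after-tax cost = 4.4% × (1 − 35%) = 2.8600%.
WACC = 0.3671 × 8.5464% + 0.6329 × 2.8600% = 4.9475%.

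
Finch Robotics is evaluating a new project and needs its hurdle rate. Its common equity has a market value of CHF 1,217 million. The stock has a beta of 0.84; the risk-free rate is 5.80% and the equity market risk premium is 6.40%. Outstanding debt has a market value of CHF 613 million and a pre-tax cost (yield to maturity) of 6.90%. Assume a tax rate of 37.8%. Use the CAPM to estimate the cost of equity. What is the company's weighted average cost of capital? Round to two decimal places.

8.87%

Cost of equity via CAPM: Re = 5.8% + 0.84 × 6.4% = 11.1760%.
Total capital V = 1217 + 613 = 1830.
Equity: weight = 1217/1830 = 0.6650; cost = 11.176%.
Debt: weight = 613/1830 = 0.3350; after-tax cost = 6.9% × (1 − 37.8%) = 4.2918%.
WACC = 0.6650 × 11.1760% + 0.3350 × 4.2918% = 8.8700%.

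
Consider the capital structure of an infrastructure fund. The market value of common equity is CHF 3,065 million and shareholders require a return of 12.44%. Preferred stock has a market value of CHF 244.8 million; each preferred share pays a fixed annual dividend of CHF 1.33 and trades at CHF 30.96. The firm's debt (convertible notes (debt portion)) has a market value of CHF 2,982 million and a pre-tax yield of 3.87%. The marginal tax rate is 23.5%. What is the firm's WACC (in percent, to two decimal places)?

Cost of preferred: Rp = 1.33 / 30.96 = 4.2959%.
Total capital V = 3065 + 244.8 + 2982 = 6291.8.
Equity: weight = 3065/6291.8 = 0.4871; cost = 12.44%.
Preferred: weight = 244.8/6291.8 = 0.0389; cost = 4.2959%.
Convertible notes (debt portion): weight = 2982/6291.8 = 0.4740; after-tax cost = 3.87% × (1 − 23.5%) = 2.9606%.
WACC = 0.4871 × 12.4400% + 0.0389 × 4.2959% + 0.4740 × 2.9606% = 7.6303%.

7.63%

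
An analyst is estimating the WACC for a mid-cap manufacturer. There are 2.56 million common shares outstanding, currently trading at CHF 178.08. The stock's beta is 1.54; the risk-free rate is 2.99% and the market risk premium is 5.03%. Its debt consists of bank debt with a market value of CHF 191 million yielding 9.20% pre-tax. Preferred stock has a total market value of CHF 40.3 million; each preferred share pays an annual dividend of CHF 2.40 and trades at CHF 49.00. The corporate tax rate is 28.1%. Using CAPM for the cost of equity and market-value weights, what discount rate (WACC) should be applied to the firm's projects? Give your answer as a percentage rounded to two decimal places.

9.25%

Cost of equity via CAPM: Re = 2.99% + 1.54 × 5.03% = 10.7362%.
Cost of preferred: Rp = 2.4 / 49.0 = 4.8980%.
Market value of equity E = 178.08 × 2.56m = 455.8848m.
Total capital V = 455.8848 + 40.3 + 191 = 687.1848.
Equity: weight = 455.8848/687.1848 = 0.6634; cost = 10.7362%.
Preferred: weight = 40.3/687.1848 = 0.0586; cost = 4.898%.
Bank debt: weight = 191/687.1848 = 0.2779; after-tax cost = 9.2% × (1 − 28.1%) = 6.6148%.
WACC = 0.6634 × 10.7362% + 0.0586 × 4.8980% + 0.2779 × 6.6148% = 9.2483%.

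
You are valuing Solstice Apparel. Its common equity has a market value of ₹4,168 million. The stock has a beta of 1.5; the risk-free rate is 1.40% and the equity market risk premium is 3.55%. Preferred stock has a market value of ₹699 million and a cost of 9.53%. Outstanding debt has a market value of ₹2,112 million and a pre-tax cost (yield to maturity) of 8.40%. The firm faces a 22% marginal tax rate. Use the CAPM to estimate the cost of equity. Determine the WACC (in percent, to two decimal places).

6.95%

Cost of equity via CAPM: Re = 1.4% + 1.5 × 3.55% = 6.7250%.
Total capital V = 4168 + 699 + 2112 = 6979.
Equity: weight = 4168/6979 = 0.5972; cost = 6.725%.
Preferred: weight = 699/6979 = 0.1002; cost = 9.53%.
Debt: weight = 2112/6979 = 0.3026; after-tax cost = 8.4% × (1 − 22%) = 6.5520%.
WACC = 0.5972 × 6.7250% + 0.1002 × 9.5300% + 0.3026 × 6.5520% = 6.9536%.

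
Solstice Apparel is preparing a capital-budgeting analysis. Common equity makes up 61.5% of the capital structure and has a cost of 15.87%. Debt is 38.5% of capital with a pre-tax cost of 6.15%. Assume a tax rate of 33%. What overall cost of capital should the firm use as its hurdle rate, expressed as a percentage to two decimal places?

11.35%

After-tax cost of debt = 6.15% × (1 − 33%) = 4.1205%.
WACC = 0.615 × 15.8700% + 0.385 × 4.1205% = 11.3464%.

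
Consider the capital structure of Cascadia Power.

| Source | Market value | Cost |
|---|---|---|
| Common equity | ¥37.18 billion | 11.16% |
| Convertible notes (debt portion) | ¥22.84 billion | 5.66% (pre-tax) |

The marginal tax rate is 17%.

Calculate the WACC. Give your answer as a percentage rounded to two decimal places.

8.70%

Total capital V = 37.18 + 22.84 = 60.02.
Equity: weight = 37.18/60.02 = 0.6195; cost = 11.16%.
Convertible notes (debt portion): weight = 22.84/60.02 = 0.3805; after-tax cost = 5.66% × (1 − 17%) = 4.6978%.
WACC = 0.6195 × 11.1600% + 0.3805 × 4.6978% = 8.7009%.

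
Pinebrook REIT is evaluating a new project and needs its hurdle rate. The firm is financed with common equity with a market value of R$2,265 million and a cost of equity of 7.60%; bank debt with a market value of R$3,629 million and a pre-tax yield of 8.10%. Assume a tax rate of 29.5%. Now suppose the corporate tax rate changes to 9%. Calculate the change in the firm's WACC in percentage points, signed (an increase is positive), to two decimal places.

+1.02 pp

Current WACC:
Total capital V = 2265 + 3629 = 5894.
Equity: weight = 2265/5894 = 0.3843; cost = 7.6%.
Bank debt: weight = 3629/5894 = 0.6157; after-tax cost = 8.1% × (1 − 29.5%) = 5.7105%.
WACC = 0.3843 × 7.6000% + 0.6157 × 5.7105% = 6.4366%.
After the change:
Total capital V = 2265 + 3629 = 5894.
Equity: weight = 2265/5894 = 0.3843; cost = 7.6%.
Bank debt: weight = 3629/5894 = 0.6157; after-tax cost = 8.1% × (1 − 9%) = 7.3710%.
WACC = 0.3843 × 7.6000% + 0.6157 × 7.3710% = 7.4590%.
Change in WACC = 7.4590% − 6.4366% = 1.0224 pp.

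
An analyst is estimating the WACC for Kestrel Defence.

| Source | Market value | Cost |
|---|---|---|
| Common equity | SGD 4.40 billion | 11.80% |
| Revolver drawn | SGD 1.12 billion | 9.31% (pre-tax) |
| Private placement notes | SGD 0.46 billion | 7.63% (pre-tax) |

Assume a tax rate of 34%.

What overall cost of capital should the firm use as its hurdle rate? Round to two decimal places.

10.22%

Total capital V = 4.4 + 1.12 + 0.46 = 5.98.
Equity: weight = 4.4/5.98 = 0.7358; cost = 11.8%.
Revolver drawn: weight = 1.12/5.98 = 0.1873; after-tax cost = 9.31% × (1 − 34%) = 6.1446%.
Private placement notes: weight = 0.46/5.98 = 0.0769; after-tax cost = 7.63% × (1 − 34%) = 5.0358%.
WACC = 0.7358 × 11.8000% + 0.1873 × 6.1446% + 0.0769 × 5.0358% = 10.2205%.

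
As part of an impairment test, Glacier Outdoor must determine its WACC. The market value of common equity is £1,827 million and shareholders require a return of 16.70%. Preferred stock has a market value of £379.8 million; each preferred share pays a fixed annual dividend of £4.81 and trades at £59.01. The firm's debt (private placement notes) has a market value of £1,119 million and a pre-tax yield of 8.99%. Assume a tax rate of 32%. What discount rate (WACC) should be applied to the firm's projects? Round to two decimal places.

Cost of preferred: Rp = 4.81 / 59.01 = 8.1512%.
Total capital V = 1827 + 379.8 + 1119 = 3325.8.
Equity: weight = 1827/3325.8 = 0.5493; cost = 16.7%.
Preferred: weight = 379.8/3325.8 = 0.1142; cost = 8.1512%.
Private placement notes: weight = 1119/3325.8 = 0.3365; after-tax cost = 8.99% × (1 − 32%) = 6.1132%.
WACC = 0.5493 × 16.7000% + 0.1142 × 8.1512% + 0.3365 × 6.1132% = 12.1617%.

12.16%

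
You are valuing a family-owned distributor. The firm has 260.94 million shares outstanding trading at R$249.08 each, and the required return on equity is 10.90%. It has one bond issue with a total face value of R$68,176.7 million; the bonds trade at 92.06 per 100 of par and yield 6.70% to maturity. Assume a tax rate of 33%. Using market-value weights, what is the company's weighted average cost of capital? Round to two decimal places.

Market value of equity E = 249.08 × 260.94m = 64994.9352m. Market value of debt D = 68176.7m × 92.06/100 = 62763.47002m.
Total capital V = 64994.9352 + 62763.47002 = 127758.40522.
Equity: weight = 64994.9352/127758.40522 = 0.5087; cost = 10.9%.
Bonds outstanding: weight = 62763.47002/127758.40522 = 0.4913; after-tax cost = 6.7% × (1 − 33%) = 4.4890%.
WACC = 0.5087 × 10.9000% + 0.4913 × 4.4890% = 7.7505%.

7.75%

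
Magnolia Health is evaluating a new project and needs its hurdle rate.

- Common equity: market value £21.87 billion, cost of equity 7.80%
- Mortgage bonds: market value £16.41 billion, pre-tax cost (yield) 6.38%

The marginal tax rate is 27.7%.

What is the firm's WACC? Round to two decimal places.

6.43%

Total capital V = 21.87 + 16.41 = 38.28.
Equity: weight = 21.87/38.28 = 0.5713; cost = 7.8%.
Mortgage bonds: weight = 16.41/38.28 = 0.4287; after-tax cost = 6.38% × (1 − 27.7%) = 4.6127%.
WACC = 0.5713 × 7.8000% + 0.4287 × 4.6127% = 6.4337%.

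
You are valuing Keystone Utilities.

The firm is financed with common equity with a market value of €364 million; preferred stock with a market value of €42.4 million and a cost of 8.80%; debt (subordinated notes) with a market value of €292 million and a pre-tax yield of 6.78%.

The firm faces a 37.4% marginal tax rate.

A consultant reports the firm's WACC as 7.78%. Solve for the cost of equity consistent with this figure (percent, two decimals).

10.50%

Total capital V = 364 + 42.4 + 292 = 698.4.
Equity weight = 364/698.4 = 0.5212.
Preferred weight = 42.4/698.4 = 0.0607.
Subordinated notes weight = 292/698.4 = 0.4181.
Debt contribution = 0.4181 × 6.78% × (1 − 37.4%) = 1.7745%.
Preferred contribution = 0.0607 × 8.8% = 0.5342%.
Required equity contribution = 7.78% − 2.3088% = 5.4712%.
Re = 5.4712% / 0.5212 = 10.4975%.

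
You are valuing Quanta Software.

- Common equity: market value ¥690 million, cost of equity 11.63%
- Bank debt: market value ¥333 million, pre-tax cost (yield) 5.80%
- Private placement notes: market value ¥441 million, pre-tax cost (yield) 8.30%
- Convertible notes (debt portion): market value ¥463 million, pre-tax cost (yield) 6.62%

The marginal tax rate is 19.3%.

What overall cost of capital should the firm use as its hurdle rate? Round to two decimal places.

Total capital V = 690 + 333 + 441 + 463 = 1927.
Equity: weight = 690/1927 = 0.3581; cost = 11.63%.
Bank debt: weight = 333/1927 = 0.1728; after-tax cost = 5.8% × (1 − 19.3%) = 4.6806%.
Private placement notes: weight = 441/1927 = 0.2289; after-tax cost = 8.3% × (1 − 19.3%) = 6.6981%.
Convertible notes (debt portion): weight = 463/1927 = 0.2403; after-tax cost = 6.62% × (1 − 19.3%) = 5.3423%.
WACC = 0.3581 × 11.6300% + 0.1728 × 4.6806% + 0.2289 × 6.6981% + 0.2403 × 5.3423% = 7.7897%.

7.79%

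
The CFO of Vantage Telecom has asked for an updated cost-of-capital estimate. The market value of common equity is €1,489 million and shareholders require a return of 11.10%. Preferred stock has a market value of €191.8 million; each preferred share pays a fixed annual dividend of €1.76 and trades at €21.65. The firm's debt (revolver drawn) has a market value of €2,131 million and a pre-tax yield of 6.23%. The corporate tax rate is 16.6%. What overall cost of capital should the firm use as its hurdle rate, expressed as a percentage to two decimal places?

Cost of preferred: Rp = 1.76 / 21.65 = 8.1293%.
Total capital V = 1489 + 191.8 + 2131 = 3811.8.
Equity: weight = 1489/3811.8 = 0.3906; cost = 11.1%.
Preferred: weight = 191.8/3811.8 = 0.0503; cost = 8.1293%.
Revolver drawn: weight = 2131/3811.8 = 0.5591; after-tax cost = 6.23% × (1 − 16.6%) = 5.1958%.
WACC = 0.3906 × 11.1000% + 0.0503 × 8.1293% + 0.5591 × 5.1958% = 7.6498%.

7.65%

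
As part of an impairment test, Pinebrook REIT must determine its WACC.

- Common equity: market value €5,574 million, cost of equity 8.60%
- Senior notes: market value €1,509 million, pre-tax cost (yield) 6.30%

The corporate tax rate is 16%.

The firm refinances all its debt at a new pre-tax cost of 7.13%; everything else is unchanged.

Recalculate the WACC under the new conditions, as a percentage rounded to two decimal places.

8.04%

After the change:
Total capital V = 5574 + 1509 = 7083.
Equity: weight = 5574/7083 = 0.7870; cost = 8.6%.
Senior notes: weight = 1509/7083 = 0.2130; after-tax cost = 7.13% × (1 − 16%) = 5.9892%.
WACC = 0.7870 × 8.6000% + 0.2130 × 5.9892% = 8.0438%.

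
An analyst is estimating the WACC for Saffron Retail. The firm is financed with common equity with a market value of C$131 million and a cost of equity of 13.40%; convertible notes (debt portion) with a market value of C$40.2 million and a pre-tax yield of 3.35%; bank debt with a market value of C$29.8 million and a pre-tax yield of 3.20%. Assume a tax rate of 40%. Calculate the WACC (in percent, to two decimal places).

9.42%

Total capital V = 131 + 40.2 + 29.8 = 201.
Equity: weight = 131/201 = 0.6517; cost = 13.4%.
Convertible notes (debt portion): weight = 40.2/201 = 0.2000; after-tax cost = 3.35% × (1 − 40%) = 2.0100%.
Bank debt: weight = 29.8/201 = 0.1483; after-tax cost = 3.2% × (1 − 40%) = 1.9200%.
WACC = 0.6517 × 13.4000% + 0.2000 × 2.0100% + 0.1483 × 1.9200% = 9.4200%.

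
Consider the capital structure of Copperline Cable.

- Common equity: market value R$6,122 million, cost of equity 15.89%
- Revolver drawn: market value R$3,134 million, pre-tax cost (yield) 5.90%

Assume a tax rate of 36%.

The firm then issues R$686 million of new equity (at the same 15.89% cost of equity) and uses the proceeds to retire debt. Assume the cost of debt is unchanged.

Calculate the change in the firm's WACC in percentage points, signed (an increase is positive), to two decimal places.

+0.90 pp

Current WACC:
Total capital V = 6122 + 3134 = 9256.
Equity: weight = 6122/9256 = 0.6614; cost = 15.89%.
Revolver drawn: weight = 3134/9256 = 0.3386; after-tax cost = 5.9% × (1 − 36%) = 3.7760%.
WACC = 0.6614 × 15.8900% + 0.3386 × 3.7760% = 11.7883%.
After the change:
Total capital V = 6808 + 2448 = 9256.
Equity: weight = 6808/9256 = 0.7355; cost = 15.89%.
Revolver drawn: weight = 2448/9256 = 0.2645; after-tax cost = 5.9% × (1 − 36%) = 3.7760%.
WACC = 0.7355 × 15.8900% + 0.2645 × 3.7760% = 12.6861%.
Change in WACC = 12.6861% − 11.7883% = 0.8978 pp.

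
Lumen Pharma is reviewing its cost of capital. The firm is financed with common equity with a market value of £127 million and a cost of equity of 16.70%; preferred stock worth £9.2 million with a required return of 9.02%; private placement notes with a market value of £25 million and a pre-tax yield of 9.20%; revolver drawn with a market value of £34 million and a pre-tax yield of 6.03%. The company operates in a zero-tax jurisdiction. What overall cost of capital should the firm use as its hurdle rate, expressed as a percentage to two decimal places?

13.52%

Total capital V = 127 + 9.2 + 25 + 34 = 195.2.
Equity: weight = 127/195.2 = 0.6506; cost = 16.7%.
Preferred: weight = 9.2/195.2 = 0.0471; cost = 9.02%.
Private placement notes: weight = 25/195.2 = 0.1281; after-tax cost = 9.2% × (1 − 0%) = 9.2000%.
Revolver drawn: weight = 34/195.2 = 0.1742; after-tax cost = 6.03% × (1 − 0%) = 6.0300%.
WACC = 0.6506 × 16.7000% + 0.0471 × 9.0200% + 0.1281 × 9.2000% + 0.1742 × 6.0300% = 13.5190%.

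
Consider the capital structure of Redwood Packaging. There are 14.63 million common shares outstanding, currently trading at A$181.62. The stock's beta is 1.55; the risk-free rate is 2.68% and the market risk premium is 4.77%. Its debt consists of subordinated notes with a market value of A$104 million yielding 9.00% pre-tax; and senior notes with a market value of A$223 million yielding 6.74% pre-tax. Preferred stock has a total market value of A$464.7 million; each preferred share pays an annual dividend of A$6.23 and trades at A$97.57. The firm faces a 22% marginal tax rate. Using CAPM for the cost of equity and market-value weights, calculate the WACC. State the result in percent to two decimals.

9.17%

Cost of equity via CAPM: Re = 2.68% + 1.55 × 4.77% = 10.0735%.
Cost of preferred: Rp = 6.23 / 97.57 = 6.3852%.
Market value of equity E = 181.62 × 14.63m = 2657.1006m.
Total capital V = 2657.1006 + 464.7 + 104 + 223 = 3448.8006.
Equity: weight = 2657.1006/3448.8006 = 0.7704; cost = 10.0735%.
Preferred: weight = 464.7/3448.8006 = 0.1347; cost = 6.3852%.
Subordinated notes: weight = 104/3448.8006 = 0.0302; after-tax cost = 9% × (1 − 22%) = 7.0200%.
Senior notes: weight = 223/3448.8006 = 0.0647; after-tax cost = 6.74% × (1 − 22%) = 5.2572%.
WACC = 0.7704 × 10.0735% + 0.1347 × 6.3852% + 0.0302 × 7.0200% + 0.0647 × 5.2572% = 9.1730%.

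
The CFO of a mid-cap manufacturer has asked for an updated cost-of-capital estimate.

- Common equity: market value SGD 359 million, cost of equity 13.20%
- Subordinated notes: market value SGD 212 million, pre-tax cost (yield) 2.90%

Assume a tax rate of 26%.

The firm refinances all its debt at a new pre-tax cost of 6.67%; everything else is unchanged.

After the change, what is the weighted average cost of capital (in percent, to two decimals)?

10.13%

After the change:
Total capital V = 359 + 212 = 571.
Equity: weight = 359/571 = 0.6287; cost = 13.2%.
Subordinated notes: weight = 212/571 = 0.3713; after-tax cost = 6.67% × (1 − 26%) = 4.9358%.
WACC = 0.6287 × 13.2000% + 0.3713 × 4.9358% = 10.1317%.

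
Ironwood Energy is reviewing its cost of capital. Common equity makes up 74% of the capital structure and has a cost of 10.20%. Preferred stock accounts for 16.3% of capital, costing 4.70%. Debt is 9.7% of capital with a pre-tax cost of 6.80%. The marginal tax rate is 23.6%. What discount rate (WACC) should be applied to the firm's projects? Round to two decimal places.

8.82%

After-tax cost of debt = 6.8% × (1 − 23.6%) = 5.1952%.
WACC = 0.740 × 10.2000% + 0.163 × 4.7000% + 0.097 × 5.1952% = 8.8180%.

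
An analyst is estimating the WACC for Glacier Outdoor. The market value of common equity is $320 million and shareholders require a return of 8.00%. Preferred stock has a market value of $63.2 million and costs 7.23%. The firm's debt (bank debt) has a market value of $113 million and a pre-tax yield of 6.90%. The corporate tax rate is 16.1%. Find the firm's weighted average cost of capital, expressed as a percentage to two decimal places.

7.40%

Total capital V = 320 + 63.2 + 113 = 496.2.
Equity: weight = 320/496.2 = 0.6449; cost = 8%.
Preferred: weight = 63.2/496.2 = 0.1274; cost = 7.23%.
Bank debt: weight = 113/496.2 = 0.2277; after-tax cost = 6.9% × (1 − 16.1%) = 5.7891%.
WACC = 0.6449 × 8.0000% + 0.1274 × 7.2300% + 0.2277 × 5.7891% = 7.3984%.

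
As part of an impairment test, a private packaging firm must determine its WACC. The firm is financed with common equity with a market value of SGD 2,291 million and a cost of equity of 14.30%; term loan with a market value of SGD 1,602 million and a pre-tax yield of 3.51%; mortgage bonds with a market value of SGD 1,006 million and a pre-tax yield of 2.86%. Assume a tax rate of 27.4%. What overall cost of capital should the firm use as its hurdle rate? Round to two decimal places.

Total capital V = 2291 + 1602 + 1006 = 4899.
Equity: weight = 2291/4899 = 0.4676; cost = 14.3%.
Term loan: weight = 1602/4899 = 0.3270; after-tax cost = 3.51% × (1 − 27.4%) = 2.5483%.
Mortgage bonds: weight = 1006/4899 = 0.2053; after-tax cost = 2.86% × (1 − 27.4%) = 2.0764%.
WACC = 0.4676 × 14.3000% + 0.3270 × 2.5483% + 0.2053 × 2.0764% = 7.9470%.

7.95%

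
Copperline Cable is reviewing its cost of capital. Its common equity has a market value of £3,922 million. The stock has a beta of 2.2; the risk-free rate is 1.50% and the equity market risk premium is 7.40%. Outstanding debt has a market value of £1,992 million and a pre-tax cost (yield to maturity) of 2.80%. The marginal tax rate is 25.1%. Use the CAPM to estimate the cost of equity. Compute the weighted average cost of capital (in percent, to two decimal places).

12.50%

Cost of equity via CAPM: Re = 1.5% + 2.2 × 7.4% = 17.7800%.
Total capital V = 3922 + 1992 = 5914.
Equity: weight = 3922/5914 = 0.6632; cost = 17.78%.
Debt: weight = 1992/5914 = 0.3368; after-tax cost = 2.8% × (1 − 25.1%) = 2.0972%.
WACC = 0.6632 × 17.7800% + 0.3368 × 2.0972% = 12.4976%.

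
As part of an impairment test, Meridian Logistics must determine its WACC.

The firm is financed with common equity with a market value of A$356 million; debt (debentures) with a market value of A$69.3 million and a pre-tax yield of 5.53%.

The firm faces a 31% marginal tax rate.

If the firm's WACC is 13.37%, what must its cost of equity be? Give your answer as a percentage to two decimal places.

15.23%

Total capital V = 356 + 69.3 = 425.3.
Equity weight = 356/425.3 = 0.8371.
Debentures weight = 69.3/425.3 = 0.1629.
Debt contribution = 0.1629 × 5.53% × (1 − 31%) = 0.6217%.
Required equity contribution = 13.37% − 0.6217% = 12.7483%.
Re = 12.7483% / 0.8371 = 15.2299%.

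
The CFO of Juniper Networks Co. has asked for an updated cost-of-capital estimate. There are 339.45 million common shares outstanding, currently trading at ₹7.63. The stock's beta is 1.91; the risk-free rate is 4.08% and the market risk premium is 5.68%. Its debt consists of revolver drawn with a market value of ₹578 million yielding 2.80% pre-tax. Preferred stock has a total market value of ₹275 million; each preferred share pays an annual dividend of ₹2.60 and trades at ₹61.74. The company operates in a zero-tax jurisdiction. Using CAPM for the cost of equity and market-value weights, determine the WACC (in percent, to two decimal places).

12.04%

Cost of equity via CAPM: Re = 4.08% + 1.91 × 5.68% = 14.9288%.
Cost of preferred: Rp = 2.6 / 61.74 = 4.2112%.
Market value of equity E = 7.63 × 339.45m = 2590.0035m.
Total capital V = 2590.0035 + 275 + 578 = 3443.0035.
Equity: weight = 2590.0035/3443.0035 = 0.7523; cost = 14.9288%.
Preferred: weight = 275/3443.0035 = 0.0799; cost = 4.2112%.
Revolver drawn: weight = 578/3443.0035 = 0.1679; after-tax cost = 2.8% × (1 − 0%) = 2.8000%.
WACC = 0.7523 × 14.9288% + 0.0799 × 4.2112% + 0.1679 × 2.8000% = 12.0366%.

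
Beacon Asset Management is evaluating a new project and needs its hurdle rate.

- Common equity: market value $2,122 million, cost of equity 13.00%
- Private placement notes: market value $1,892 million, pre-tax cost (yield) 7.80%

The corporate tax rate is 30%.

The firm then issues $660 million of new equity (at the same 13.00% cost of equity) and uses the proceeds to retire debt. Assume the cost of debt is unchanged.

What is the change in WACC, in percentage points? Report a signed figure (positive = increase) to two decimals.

+1.24 pp

Current WACC:
Total capital V = 2122 + 1892 = 4014.
Equity: weight = 2122/4014 = 0.5286; cost = 13%.
Private placement notes: weight = 1892/4014 = 0.4714; after-tax cost = 7.8% × (1 − 30%) = 5.4600%.
WACC = 0.5286 × 13.0000% + 0.4714 × 5.4600% = 9.4460%.
After the change:
Total capital V = 2782 + 1232 = 4014.
Equity: weight = 2782/4014 = 0.6931; cost = 13%.
Private placement notes: weight = 1232/4014 = 0.3069; after-tax cost = 7.8% × (1 − 30%) = 5.4600%.
WACC = 0.6931 × 13.0000% + 0.3069 × 5.4600% = 10.6858%.
Change in WACC = 10.6858% − 9.4460% = 1.2398 pp.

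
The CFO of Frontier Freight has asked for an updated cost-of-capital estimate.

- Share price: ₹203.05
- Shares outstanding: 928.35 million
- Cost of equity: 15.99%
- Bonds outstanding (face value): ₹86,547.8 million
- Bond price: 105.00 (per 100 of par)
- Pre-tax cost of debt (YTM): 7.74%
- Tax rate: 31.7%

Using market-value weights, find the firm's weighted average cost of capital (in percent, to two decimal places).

Market value of equity E = 203.05 × 928.35m = 188501.4675m. Market value of debt D = 86547.8m × 105.0/100 = 90875.19m.
Total capital V = 188501.4675 + 90875.19 = 279376.6575.
Equity: weight = 188501.4675/279376.6575 = 0.6747; cost = 15.99%.
Bonds outstanding: weight = 90875.19/279376.6575 = 0.3253; after-tax cost = 7.74% × (1 − 31.7%) = 5.2864%.
WACC = 0.6747 × 15.9900% + 0.3253 × 5.2864% = 12.5084%.

12.51%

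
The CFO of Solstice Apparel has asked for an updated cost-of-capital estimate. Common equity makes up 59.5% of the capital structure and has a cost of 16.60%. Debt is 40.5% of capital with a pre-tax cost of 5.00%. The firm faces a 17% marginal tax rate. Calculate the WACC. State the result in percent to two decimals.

11.56%

After-tax cost of debt = 5% × (1 − 17%) = 4.1500%.
WACC = 0.595 × 16.6000% + 0.405 × 4.1500% = 11.5578%.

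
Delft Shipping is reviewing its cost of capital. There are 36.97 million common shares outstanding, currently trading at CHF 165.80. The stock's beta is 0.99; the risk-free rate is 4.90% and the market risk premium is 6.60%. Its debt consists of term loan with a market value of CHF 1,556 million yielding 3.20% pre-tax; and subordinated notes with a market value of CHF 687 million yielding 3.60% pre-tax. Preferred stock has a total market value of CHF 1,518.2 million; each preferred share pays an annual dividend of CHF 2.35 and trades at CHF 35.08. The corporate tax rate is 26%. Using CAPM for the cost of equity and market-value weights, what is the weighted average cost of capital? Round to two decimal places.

Cost of equity via CAPM: Re = 4.9% + 0.99 × 6.6% = 11.4340%.
Cost of preferred: Rp = 2.35 / 35.08 = 6.6990%.
Market value of equity E = 165.8 × 36.97m = 6129.626m.
Total capital V = 6129.626 + 1518.2 + 1556 + 687 = 9890.826.
Equity: weight = 6129.626/9890.826 = 0.6197; cost = 11.434%.
Preferred: weight = 1518.2/9890.826 = 0.1535; cost = 6.699%.
Term loan: weight = 1556/9890.826 = 0.1573; after-tax cost = 3.2% × (1 − 26%) = 2.3680%.
Subordinated notes: weight = 687/9890.826 = 0.0695; after-tax cost = 3.6% × (1 − 26%) = 2.6640%.
WACC = 0.6197 × 11.4340% + 0.1535 × 6.6990% + 0.1573 × 2.3680% + 0.0695 × 2.6640% = 8.6718%.

8.67%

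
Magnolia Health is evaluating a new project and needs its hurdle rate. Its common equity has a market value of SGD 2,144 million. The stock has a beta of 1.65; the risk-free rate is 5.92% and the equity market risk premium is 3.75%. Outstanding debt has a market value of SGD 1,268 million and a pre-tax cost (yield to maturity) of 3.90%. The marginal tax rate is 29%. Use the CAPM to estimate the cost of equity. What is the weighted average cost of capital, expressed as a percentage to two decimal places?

Cost of equity via CAPM: Re = 5.92% + 1.65 × 3.75% = 12.1075%.
Total capital V = 2144 + 1268 = 3412.
Equity: weight = 2144/3412 = 0.6284; cost = 12.1075%.
Debt: weight = 1268/3412 = 0.3716; after-tax cost = 3.9% × (1 − 29%) = 2.7690%.
WACC = 0.6284 × 12.1075% + 0.3716 × 2.7690% = 8.6370%.

8.64%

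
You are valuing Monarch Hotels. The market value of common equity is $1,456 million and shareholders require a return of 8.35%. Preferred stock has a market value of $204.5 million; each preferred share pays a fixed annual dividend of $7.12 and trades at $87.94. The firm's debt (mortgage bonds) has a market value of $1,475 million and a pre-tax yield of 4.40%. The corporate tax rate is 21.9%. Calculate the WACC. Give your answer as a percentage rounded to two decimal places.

Cost of preferred: Rp = 7.12 / 87.94 = 8.0964%.
Total capital V = 1456 + 204.5 + 1475 = 3135.5.
Equity: weight = 1456/3135.5 = 0.4644; cost = 8.35%.
Preferred: weight = 204.5/3135.5 = 0.0652; cost = 8.0964%.
Mortgage bonds: weight = 1475/3135.5 = 0.4704; after-tax cost = 4.4% × (1 − 21.9%) = 3.4364%.
WACC = 0.4644 × 8.3500% + 0.0652 × 8.0964% + 0.4704 × 3.4364% = 6.0220%.

6.02%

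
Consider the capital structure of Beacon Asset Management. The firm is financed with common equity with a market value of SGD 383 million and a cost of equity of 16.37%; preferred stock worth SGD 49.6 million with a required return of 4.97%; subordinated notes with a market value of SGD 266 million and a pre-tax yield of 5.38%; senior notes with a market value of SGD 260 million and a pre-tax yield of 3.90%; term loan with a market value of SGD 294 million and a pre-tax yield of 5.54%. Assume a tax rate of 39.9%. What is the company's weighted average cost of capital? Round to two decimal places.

Total capital V = 383 + 49.6 + 266 + 260 + 294 = 1252.6.
Equity: weight = 383/1252.6 = 0.3058; cost = 16.37%.
Preferred: weight = 49.6/1252.6 = 0.0396; cost = 4.97%.
Subordinated notes: weight = 266/1252.6 = 0.2124; after-tax cost = 5.38% × (1 − 39.9%) = 3.2334%.
Senior notes: weight = 260/1252.6 = 0.2076; after-tax cost = 3.9% × (1 − 39.9%) = 2.3439%.
Term loan: weight = 294/1252.6 = 0.2347; after-tax cost = 5.54% × (1 − 39.9%) = 3.3295%.
WACC = 0.3058 × 16.3700% + 0.0396 × 4.9700% + 0.2124 × 3.2334% + 0.2076 × 2.3439% + 0.2347 × 3.3295% = 7.1568%.

7.16%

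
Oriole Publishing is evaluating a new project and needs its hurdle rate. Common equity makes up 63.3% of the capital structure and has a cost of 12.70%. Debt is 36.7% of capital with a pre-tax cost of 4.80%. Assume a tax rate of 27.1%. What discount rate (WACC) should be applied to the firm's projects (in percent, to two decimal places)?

9.32%

After-tax cost of debt = 4.8% × (1 − 27.1%) = 3.4992%.
WACC = 0.633 × 12.7000% + 0.367 × 3.4992% = 9.3233%.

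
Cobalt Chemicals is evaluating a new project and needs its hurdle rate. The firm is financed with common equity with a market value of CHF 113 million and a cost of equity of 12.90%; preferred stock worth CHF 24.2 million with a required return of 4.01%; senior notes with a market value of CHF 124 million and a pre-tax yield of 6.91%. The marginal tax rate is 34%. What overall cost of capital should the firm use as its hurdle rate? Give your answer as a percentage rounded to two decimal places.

8.12%

Total capital V = 113 + 24.2 + 124 = 261.2.
Equity: weight = 113/261.2 = 0.4326; cost = 12.9%.
Preferred: weight = 24.2/261.2 = 0.0926; cost = 4.01%.
Senior notes: weight = 124/261.2 = 0.4747; after-tax cost = 6.91% × (1 − 34%) = 4.5606%.
WACC = 0.4326 × 12.9000% + 0.0926 × 4.0100% + 0.4747 × 4.5606% = 8.1174%.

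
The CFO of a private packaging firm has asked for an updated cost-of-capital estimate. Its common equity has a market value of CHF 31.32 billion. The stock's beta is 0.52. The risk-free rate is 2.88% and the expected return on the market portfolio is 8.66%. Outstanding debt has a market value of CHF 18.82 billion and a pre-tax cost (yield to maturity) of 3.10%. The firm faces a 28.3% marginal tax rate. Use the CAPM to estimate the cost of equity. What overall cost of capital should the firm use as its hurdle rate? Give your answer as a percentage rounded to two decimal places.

4.51%

Market risk premium = 8.66% − 2.88% = 5.78%.
Cost of equity via CAPM: Re = 2.88% + 0.52 × 5.78% = 5.8856%.
Total capital V = 31.32 + 18.82 = 50.14.
Equity: weight = 31.32/50.14 = 0.6247; cost = 5.8856%.
Debt: weight = 18.82/50.14 = 0.3753; after-tax cost = 3.1% × (1 − 28.3%) = 2.2227%.
WACC = 0.6247 × 5.8856% + 0.3753 × 2.2227% = 4.5107%.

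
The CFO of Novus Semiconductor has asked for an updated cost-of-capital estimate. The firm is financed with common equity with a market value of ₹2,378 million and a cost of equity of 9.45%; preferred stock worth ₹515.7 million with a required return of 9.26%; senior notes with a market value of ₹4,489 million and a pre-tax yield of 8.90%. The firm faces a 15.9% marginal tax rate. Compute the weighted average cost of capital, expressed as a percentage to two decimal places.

Total capital V = 2378 + 515.7 + 4489 = 7382.7.
Equity: weight = 2378/7382.7 = 0.3221; cost = 9.45%.
Preferred: weight = 515.7/7382.7 = 0.0699; cost = 9.26%.
Senior notes: weight = 4489/7382.7 = 0.6080; after-tax cost = 8.9% × (1 − 15.9%) = 7.4849%.
WACC = 0.3221 × 9.4500% + 0.0699 × 9.2600% + 0.6080 × 7.4849% = 8.2419%.

8.24%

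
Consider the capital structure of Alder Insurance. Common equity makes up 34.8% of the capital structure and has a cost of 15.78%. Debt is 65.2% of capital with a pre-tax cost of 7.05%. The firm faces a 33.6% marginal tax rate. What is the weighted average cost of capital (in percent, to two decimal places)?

After-tax cost of debt = 7.05% × (1 − 33.6%) = 4.6812%.
WACC = 0.348 × 15.7800% + 0.652 × 4.6812% = 8.5436%.

8.54%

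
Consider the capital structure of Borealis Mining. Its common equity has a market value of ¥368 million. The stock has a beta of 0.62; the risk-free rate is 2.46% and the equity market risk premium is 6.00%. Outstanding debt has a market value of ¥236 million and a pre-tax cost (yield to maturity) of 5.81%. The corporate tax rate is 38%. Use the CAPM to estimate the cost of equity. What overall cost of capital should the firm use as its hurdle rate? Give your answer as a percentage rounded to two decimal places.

5.17%

Cost of equity via CAPM: Re = 2.46% + 0.62 × 6.0% = 6.1800%.
Total capital V = 368 + 236 = 604.
Equity: weight = 368/604 = 0.6093; cost = 6.18%.
Debt: weight = 236/604 = 0.3907; after-tax cost = 5.81% × (1 − 38%) = 3.6022%.
WACC = 0.6093 × 6.1800% + 0.3907 × 3.6022% = 5.1728%.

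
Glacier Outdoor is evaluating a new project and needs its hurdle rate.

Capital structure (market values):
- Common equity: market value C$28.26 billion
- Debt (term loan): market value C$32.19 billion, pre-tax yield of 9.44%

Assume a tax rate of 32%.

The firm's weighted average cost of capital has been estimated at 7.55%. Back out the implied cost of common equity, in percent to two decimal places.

8.84%

Total capital V = 28.26 + 32.19 = 60.45.
Equity weight = 28.26/60.45 = 0.4675.
Term loan weight = 32.19/60.45 = 0.5325.
Debt contribution = 0.5325 × 9.44% × (1 − 32%) = 3.4183%.
Required equity contribution = 7.55% − 3.4183% = 4.1317%.
Re = 4.1317% / 0.4675 = 8.8381%.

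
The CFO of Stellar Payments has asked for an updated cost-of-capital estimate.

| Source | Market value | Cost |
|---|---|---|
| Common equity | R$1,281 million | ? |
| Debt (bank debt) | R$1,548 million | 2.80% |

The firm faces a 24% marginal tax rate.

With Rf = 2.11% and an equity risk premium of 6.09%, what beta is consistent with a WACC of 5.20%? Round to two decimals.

1.12

Total capital V = 1281 + 1548 = 2829.
Equity weight = 1281/2829 = 0.4528.
Bank debt weight = 1548/2829 = 0.5472.
Debt contribution = 0.5472 × 2.8% × (1 − 24%) = 1.1644%.
Required equity contribution = 5.2% − 1.1644% = 4.0356%  ⇒  Re = 8.9123%.
CAPM: 8.9123% = 2.11% + β × 6.09%  ⇒  β = 1.1170.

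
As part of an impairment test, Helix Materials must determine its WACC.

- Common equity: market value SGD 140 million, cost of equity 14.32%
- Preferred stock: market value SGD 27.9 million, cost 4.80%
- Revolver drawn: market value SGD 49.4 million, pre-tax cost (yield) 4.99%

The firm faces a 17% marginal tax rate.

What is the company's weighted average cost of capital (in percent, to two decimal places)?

Total capital V = 140 + 27.9 + 49.4 = 217.3.
Equity: weight = 140/217.3 = 0.6443; cost = 14.32%.
Preferred: weight = 27.9/217.3 = 0.1284; cost = 4.8%.
Revolver drawn: weight = 49.4/217.3 = 0.2273; after-tax cost = 4.99% × (1 − 17%) = 4.1417%.
WACC = 0.6443 × 14.3200% + 0.1284 × 4.8000% + 0.2273 × 4.1417% = 10.7838%.

10.78%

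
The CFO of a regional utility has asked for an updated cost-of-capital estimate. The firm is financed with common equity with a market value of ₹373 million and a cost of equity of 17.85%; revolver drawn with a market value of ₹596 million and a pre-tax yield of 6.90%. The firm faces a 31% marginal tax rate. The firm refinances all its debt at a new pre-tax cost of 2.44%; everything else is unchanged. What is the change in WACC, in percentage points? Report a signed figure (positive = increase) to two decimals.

-1.89 pp

Current WACC:
Total capital V = 373 + 596 = 969.
Equity: weight = 373/969 = 0.3849; cost = 17.85%.
Revolver drawn: weight = 596/969 = 0.6151; after-tax cost = 6.9% × (1 − 31%) = 4.7610%.
WACC = 0.3849 × 17.8500% + 0.6151 × 4.7610% = 9.7994%.
After the change:
Total capital V = 373 + 596 = 969.
Equity: weight = 373/969 = 0.3849; cost = 17.85%.
Revolver drawn: weight = 596/969 = 0.6151; after-tax cost = 2.44% × (1 − 31%) = 1.6836%.
WACC = 0.3849 × 17.8500% + 0.6151 × 1.6836% = 7.9066%.
Change in WACC = 7.9066% − 9.7994% = -1.8928 pp.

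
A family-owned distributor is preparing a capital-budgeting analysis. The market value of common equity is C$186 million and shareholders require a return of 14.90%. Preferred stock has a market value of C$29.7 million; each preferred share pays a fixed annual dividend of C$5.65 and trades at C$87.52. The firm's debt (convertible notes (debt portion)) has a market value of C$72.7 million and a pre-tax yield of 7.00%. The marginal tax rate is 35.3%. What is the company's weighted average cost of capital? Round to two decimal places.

11.42%

Cost of preferred: Rp = 5.65 / 87.52 = 6.4557%.
Total capital V = 186 + 29.7 + 72.7 = 288.4.
Equity: weight = 186/288.4 = 0.6449; cost = 14.9%.
Preferred: weight = 29.7/288.4 = 0.1030; cost = 6.4557%.
Convertible notes (debt portion): weight = 72.7/288.4 = 0.2521; after-tax cost = 7% × (1 − 35.3%) = 4.5290%.
WACC = 0.6449 × 14.9000% + 0.1030 × 6.4557% + 0.2521 × 4.5290% = 11.4161%.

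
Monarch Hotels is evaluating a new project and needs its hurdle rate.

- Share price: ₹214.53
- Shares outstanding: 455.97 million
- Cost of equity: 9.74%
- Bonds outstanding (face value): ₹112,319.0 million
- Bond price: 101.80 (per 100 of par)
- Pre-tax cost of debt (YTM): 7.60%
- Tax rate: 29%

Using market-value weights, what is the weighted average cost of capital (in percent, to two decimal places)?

Market value of equity E = 214.53 × 455.97m = 97819.2441m. Market value of debt D = 112319m × 101.8/100 = 114340.742m.
Total capital V = 97819.2441 + 114340.742 = 212159.9861.
Equity: weight = 97819.2441/212159.9861 = 0.4611; cost = 9.74%.
Bonds outstanding: weight = 114340.742/212159.9861 = 0.5389; after-tax cost = 7.6% × (1 − 29%) = 5.3960%.
WACC = 0.4611 × 9.7400% + 0.5389 × 5.3960% = 7.3989%.

7.40%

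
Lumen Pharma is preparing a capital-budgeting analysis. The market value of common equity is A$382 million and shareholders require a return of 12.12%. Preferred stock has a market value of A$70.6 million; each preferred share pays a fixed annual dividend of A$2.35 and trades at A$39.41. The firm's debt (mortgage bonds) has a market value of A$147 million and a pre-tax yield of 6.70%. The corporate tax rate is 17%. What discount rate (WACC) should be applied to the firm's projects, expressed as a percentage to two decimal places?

9.79%

Cost of preferred: Rp = 2.35 / 39.41 = 5.9630%.
Total capital V = 382 + 70.6 + 147 = 599.6.
Equity: weight = 382/599.6 = 0.6371; cost = 12.12%.
Preferred: weight = 70.6/599.6 = 0.1177; cost = 5.963%.
Mortgage bonds: weight = 147/599.6 = 0.2452; after-tax cost = 6.7% × (1 − 17%) = 5.5610%.
WACC = 0.6371 × 12.1200% + 0.1177 × 5.9630% + 0.2452 × 5.5610% = 9.7870%.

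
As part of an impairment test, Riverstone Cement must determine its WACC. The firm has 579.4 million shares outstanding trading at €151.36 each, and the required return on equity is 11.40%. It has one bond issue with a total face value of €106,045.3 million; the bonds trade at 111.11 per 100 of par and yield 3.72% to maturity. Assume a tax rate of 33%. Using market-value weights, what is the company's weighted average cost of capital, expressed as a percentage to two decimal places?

Market value of equity E = 151.36 × 579.4m = 87697.984m. Market value of debt D = 106045.3m × 111.11/100 = 117826.93283m.
Total capital V = 87697.984 + 117826.93283 = 205524.91683.
Equity: weight = 87697.984/205524.91683 = 0.4267; cost = 11.4%.
Bonds outstanding: weight = 117826.93283/205524.91683 = 0.5733; after-tax cost = 3.72% × (1 − 33%) = 2.4924%.
WACC = 0.4267 × 11.4000% + 0.5733 × 2.4924% = 6.2933%.

6.29%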